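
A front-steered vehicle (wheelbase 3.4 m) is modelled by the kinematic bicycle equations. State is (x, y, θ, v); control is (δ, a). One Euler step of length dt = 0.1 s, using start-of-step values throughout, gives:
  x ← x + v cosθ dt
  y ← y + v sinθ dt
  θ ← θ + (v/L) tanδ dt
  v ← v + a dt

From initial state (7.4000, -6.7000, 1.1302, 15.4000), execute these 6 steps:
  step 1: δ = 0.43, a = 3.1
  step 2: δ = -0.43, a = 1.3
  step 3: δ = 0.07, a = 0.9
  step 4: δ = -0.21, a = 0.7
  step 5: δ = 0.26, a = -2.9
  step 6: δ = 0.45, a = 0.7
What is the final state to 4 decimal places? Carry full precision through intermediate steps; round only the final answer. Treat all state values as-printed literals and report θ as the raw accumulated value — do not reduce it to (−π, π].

after step 1 (δ=0.43, a=3.1): (8.056778, -5.307074, 1.337928, 15.710000)
after step 2 (δ=-0.43, a=1.3): (8.419316, -3.778477, 1.126018, 15.840000)
after step 3 (δ=0.07, a=0.9): (9.100843, -2.348591, 1.158684, 15.930000)
after step 4 (δ=-0.21, a=0.7): (9.738913, -0.888962, 1.058820, 16.000000)
after step 5 (δ=0.26, a=-2.9): (10.522755, 0.505883, 1.184007, 15.710000)
after step 6 (δ=0.45, a=0.7): (11.115363, 1.960825, 1.407207, 15.780000)

(11.1154, 1.9608, 1.4072, 15.7800)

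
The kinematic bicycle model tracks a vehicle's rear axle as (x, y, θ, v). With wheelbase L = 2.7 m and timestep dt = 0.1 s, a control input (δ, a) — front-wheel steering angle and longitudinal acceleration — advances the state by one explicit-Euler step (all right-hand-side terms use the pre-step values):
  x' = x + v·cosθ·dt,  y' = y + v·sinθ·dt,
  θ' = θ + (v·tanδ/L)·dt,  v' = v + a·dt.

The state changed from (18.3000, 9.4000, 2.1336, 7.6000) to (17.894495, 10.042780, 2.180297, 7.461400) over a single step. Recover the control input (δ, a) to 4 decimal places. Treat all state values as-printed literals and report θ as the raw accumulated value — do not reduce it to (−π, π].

a = (v'−v)/dt = (-0.138600)/0.1 = -1.3860
Δθ = θ'−θ = 0.046697;  (v·dt/L) = 7.6000·0.1/2.7 = 0.281481
tan δ = Δθ·L/(v·dt) = 0.165897  →  δ = 0.1644

δ = 0.1644, a = -1.3860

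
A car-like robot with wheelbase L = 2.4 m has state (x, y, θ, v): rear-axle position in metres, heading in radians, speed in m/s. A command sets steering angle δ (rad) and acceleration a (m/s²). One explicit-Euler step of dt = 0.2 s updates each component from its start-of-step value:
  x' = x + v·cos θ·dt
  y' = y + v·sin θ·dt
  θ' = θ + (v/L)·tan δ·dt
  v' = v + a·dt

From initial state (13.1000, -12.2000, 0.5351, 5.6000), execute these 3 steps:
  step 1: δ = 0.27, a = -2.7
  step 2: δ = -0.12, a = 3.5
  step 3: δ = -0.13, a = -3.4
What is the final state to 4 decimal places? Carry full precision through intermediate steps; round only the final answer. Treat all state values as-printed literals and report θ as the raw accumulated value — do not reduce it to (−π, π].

(15.8022, -10.3419, 0.5507, 5.0800)

after step 1 (δ=0.27, a=-2.7): (14.063444, -11.628882, 0.664254, 5.060000)
after step 2 (δ=-0.12, a=3.5): (14.860269, -11.005012, 0.613410, 5.760000)
after step 3 (δ=-0.13, a=-3.4): (15.802248, -10.341853, 0.550656, 5.080000)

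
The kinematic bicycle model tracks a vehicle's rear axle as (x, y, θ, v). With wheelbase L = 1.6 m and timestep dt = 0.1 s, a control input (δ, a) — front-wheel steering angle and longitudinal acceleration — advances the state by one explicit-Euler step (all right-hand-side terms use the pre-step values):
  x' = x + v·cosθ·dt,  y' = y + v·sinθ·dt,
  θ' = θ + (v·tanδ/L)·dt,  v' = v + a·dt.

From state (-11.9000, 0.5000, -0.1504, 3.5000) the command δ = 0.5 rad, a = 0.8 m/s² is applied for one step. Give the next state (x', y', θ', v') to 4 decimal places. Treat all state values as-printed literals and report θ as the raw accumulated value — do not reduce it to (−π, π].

(-11.5540, 0.4476, -0.0309, 3.5800)

x' = -11.9000 + 3.5000·cos(-0.1504)·0.1 = -11.5540
y' = 0.5000 + 3.5000·sin(-0.1504)·0.1 = 0.4476
θ' = -0.1504 + (3.5000/1.6)·tan(0.5)·0.1 = -0.0309
v' = 3.5000 + 0.8000·0.1 = 3.5800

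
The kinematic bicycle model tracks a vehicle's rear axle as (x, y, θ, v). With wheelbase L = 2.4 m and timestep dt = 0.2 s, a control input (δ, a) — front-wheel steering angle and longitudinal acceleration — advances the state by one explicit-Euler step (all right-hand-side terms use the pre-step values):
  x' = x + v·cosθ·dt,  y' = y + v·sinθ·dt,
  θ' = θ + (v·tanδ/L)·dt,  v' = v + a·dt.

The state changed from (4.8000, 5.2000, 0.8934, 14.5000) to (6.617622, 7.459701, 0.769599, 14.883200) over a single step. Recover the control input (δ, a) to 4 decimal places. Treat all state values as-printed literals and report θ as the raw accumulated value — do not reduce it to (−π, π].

δ = -0.1021, a = 1.9160

a = (v'−v)/dt = (0.383200)/0.2 = 1.9160
Δθ = θ'−θ = -0.123801;  (v·dt/L) = 14.5000·0.2/2.4 = 1.208333
tan δ = Δθ·L/(v·dt) = -0.102456  →  δ = -0.1021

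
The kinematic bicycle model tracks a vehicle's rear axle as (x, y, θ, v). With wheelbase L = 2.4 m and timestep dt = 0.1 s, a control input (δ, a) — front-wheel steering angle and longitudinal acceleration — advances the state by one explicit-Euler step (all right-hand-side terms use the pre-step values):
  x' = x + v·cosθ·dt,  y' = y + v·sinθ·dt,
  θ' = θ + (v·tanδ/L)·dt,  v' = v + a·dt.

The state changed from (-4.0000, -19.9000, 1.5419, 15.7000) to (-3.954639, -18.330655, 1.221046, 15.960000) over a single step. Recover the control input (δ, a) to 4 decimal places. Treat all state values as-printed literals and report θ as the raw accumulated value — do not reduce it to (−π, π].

a = (v'−v)/dt = (0.260000)/0.1 = 2.6000
Δθ = θ'−θ = -0.320854;  (v·dt/L) = 15.7000·0.1/2.4 = 0.654167
tan δ = Δθ·L/(v·dt) = -0.490477  →  δ = -0.4560

δ = -0.4560, a = 2.6000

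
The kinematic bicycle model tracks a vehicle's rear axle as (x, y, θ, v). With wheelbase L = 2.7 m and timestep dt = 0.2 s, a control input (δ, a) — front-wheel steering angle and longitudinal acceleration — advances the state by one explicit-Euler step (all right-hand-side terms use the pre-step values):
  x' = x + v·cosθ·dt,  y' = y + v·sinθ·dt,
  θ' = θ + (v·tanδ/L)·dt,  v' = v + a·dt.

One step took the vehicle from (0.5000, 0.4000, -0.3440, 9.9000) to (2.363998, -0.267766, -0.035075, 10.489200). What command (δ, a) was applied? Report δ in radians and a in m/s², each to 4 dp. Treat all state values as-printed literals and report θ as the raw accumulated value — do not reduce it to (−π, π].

a = (v'−v)/dt = (0.589200)/0.2 = 2.9460
Δθ = θ'−θ = 0.308925;  (v·dt/L) = 9.9000·0.2/2.7 = 0.733333
tan δ = Δθ·L/(v·dt) = 0.421261  →  δ = 0.3987

δ = 0.3987, a = 2.9460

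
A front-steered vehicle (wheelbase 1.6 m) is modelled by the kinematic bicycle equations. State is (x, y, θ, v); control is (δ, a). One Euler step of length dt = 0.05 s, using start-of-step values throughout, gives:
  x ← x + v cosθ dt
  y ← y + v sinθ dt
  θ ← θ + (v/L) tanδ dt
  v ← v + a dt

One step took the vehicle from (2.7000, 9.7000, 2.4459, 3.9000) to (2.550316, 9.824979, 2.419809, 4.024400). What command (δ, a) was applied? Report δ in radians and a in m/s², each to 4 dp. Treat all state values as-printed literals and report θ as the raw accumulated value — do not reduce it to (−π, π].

a = (v'−v)/dt = (0.124400)/0.05 = 2.4880
Δθ = θ'−θ = -0.026091;  (v·dt/L) = 3.9000·0.05/1.6 = 0.121875
tan δ = Δθ·L/(v·dt) = -0.214080  →  δ = -0.2109

δ = -0.2109, a = 2.4880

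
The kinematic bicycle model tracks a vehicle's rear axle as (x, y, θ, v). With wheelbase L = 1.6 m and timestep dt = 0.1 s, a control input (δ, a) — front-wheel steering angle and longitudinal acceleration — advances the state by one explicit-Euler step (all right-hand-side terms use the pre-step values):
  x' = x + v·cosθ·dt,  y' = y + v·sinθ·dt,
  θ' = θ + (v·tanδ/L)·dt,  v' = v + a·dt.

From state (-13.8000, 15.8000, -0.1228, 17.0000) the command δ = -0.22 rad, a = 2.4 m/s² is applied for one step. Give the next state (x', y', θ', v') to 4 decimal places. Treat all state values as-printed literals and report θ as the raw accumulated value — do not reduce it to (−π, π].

x' = -13.8000 + 17.0000·cos(-0.1228)·0.1 = -12.1128
y' = 15.8000 + 17.0000·sin(-0.1228)·0.1 = 15.5918
θ' = -0.1228 + (17.0000/1.6)·tan(-0.22)·0.1 = -0.3604
v' = 17.0000 + 2.4000·0.1 = 17.2400

(-12.1128, 15.5918, -0.3604, 17.2400)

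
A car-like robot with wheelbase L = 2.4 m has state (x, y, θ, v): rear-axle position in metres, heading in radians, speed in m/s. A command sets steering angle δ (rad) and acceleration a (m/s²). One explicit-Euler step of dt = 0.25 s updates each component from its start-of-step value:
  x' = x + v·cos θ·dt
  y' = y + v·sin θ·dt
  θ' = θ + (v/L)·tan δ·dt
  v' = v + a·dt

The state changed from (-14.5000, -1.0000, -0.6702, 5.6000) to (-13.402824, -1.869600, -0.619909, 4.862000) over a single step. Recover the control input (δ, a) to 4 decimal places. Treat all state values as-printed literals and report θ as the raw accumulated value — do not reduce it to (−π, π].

a = (v'−v)/dt = (-0.738000)/0.25 = -2.9520
Δθ = θ'−θ = 0.050291;  (v·dt/L) = 5.6000·0.25/2.4 = 0.583333
tan δ = Δθ·L/(v·dt) = 0.086213  →  δ = 0.0860

δ = 0.0860, a = -2.9520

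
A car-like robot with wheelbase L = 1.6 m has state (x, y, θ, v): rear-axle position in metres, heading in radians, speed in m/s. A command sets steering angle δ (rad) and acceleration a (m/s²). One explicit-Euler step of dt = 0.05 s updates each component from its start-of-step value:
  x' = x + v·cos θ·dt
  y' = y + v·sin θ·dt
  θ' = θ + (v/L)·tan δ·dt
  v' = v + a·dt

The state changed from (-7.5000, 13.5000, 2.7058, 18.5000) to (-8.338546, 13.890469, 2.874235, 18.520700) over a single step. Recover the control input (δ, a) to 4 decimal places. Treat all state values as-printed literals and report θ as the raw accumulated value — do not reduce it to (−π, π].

δ = 0.2835, a = 0.4140

a = (v'−v)/dt = (0.020700)/0.05 = 0.4140
Δθ = θ'−θ = 0.168435;  (v·dt/L) = 18.5000·0.05/1.6 = 0.578125
tan δ = Δθ·L/(v·dt) = 0.291347  →  δ = 0.2835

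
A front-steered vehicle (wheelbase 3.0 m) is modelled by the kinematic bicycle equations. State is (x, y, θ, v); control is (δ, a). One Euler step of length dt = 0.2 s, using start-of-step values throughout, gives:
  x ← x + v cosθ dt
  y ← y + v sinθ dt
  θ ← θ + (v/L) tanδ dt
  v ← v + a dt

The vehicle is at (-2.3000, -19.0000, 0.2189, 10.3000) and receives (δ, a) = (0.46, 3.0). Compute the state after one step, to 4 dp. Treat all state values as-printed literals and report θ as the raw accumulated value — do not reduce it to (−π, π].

x' = -2.3000 + 10.3000·cos(0.2189)·0.2 = -0.2892
y' = -19.0000 + 10.3000·sin(0.2189)·0.2 = -18.5527
θ' = 0.2189 + (10.3000/3.0)·tan(0.46)·0.2 = 0.5591
v' = 10.3000 + 3.0000·0.2 = 10.9000

(-0.2892, -18.5527, 0.5591, 10.9000)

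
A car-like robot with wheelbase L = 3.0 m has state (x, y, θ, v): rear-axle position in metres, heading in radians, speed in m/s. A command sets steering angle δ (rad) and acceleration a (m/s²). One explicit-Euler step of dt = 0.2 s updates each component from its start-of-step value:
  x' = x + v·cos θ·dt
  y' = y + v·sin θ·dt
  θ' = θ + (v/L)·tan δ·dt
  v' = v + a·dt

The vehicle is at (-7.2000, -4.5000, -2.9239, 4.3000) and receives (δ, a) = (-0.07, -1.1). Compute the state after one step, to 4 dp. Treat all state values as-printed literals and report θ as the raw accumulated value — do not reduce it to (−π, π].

x' = -7.2000 + 4.3000·cos(-2.9239)·0.2 = -8.0397
y' = -4.5000 + 4.3000·sin(-2.9239)·0.2 = -4.6857
θ' = -2.9239 + (4.3000/3.0)·tan(-0.07)·0.2 = -2.9440
v' = 4.3000 − 1.1000·0.2 = 4.0800

(-8.0397, -4.6857, -2.9440, 4.0800)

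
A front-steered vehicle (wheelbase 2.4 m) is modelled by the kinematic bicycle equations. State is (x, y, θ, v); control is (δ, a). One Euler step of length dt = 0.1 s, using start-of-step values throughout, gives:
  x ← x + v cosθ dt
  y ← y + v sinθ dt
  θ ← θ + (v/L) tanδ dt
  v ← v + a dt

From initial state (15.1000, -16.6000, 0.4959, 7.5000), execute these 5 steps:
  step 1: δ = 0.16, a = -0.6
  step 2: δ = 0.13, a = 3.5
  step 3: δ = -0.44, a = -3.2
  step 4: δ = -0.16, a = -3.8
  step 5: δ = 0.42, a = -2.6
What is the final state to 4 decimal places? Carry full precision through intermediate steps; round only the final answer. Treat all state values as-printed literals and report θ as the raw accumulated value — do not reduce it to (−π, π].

after step 1 (δ=0.16, a=-0.6): (15.759656, -16.243132, 0.546331, 7.440000)
after step 2 (δ=0.13, a=3.5): (16.395356, -15.856583, 0.586860, 7.790000)
after step 3 (δ=-0.44, a=-3.2): (17.044017, -15.425213, 0.434052, 7.470000)
after step 4 (δ=-0.16, a=-3.8): (17.721747, -15.111061, 0.383823, 7.090000)
after step 5 (δ=0.42, a=-2.6): (18.379160, -14.845564, 0.515748, 6.830000)

(18.3792, -14.8456, 0.5157, 6.8300)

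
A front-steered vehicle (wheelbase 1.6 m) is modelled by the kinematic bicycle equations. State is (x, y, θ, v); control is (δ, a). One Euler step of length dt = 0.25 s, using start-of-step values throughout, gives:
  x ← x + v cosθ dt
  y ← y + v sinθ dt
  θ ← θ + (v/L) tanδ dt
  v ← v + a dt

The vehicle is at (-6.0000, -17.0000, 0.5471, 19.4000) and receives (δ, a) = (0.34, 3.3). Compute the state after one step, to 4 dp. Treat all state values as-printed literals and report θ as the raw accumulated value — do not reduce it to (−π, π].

x' = -6.0000 + 19.4000·cos(0.5471)·0.25 = -1.8579
y' = -17.0000 + 19.4000·sin(0.5471)·0.25 = -14.4770
θ' = 0.5471 + (19.4000/1.6)·tan(0.34)·0.25 = 1.6194
v' = 19.4000 + 3.3000·0.25 = 20.2250

(-1.8579, -14.4770, 1.6194, 20.2250)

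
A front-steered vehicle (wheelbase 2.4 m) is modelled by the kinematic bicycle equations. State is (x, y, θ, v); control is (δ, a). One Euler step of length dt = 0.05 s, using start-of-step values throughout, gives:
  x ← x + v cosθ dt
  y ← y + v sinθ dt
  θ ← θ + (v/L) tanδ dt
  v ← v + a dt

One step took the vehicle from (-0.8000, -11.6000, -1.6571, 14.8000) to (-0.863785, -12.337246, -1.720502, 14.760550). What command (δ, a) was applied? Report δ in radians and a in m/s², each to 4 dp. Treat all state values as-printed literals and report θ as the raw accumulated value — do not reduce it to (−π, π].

a = (v'−v)/dt = (-0.039450)/0.05 = -0.7890
Δθ = θ'−θ = -0.063402;  (v·dt/L) = 14.8000·0.05/2.4 = 0.308333
tan δ = Δθ·L/(v·dt) = -0.205628  →  δ = -0.2028

δ = -0.2028, a = -0.7890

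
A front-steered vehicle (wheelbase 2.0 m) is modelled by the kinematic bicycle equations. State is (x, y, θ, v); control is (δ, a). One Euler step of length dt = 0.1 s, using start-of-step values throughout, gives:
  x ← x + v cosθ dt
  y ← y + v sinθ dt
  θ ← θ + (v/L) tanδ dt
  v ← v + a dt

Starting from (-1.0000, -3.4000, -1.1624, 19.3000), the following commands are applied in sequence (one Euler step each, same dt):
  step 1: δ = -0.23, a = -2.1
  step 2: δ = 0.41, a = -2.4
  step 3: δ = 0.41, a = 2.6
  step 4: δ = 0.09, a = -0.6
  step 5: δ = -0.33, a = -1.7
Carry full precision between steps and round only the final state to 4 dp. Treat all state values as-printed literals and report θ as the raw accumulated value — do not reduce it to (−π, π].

(4.4800, -10.5042, -0.8039, 18.8800)

after step 1 (δ=-0.23, a=-2.1): (-0.233524, -5.171275, -1.388348, 19.090000)
after step 2 (δ=0.41, a=-2.4): (0.112841, -7.048590, -0.973493, 18.850000)
after step 3 (δ=0.41, a=2.6): (1.172993, -8.607212, -0.563853, 19.110000)
after step 4 (δ=0.09, a=-0.6): (2.788174, -9.628540, -0.477625, 19.050000)
after step 5 (δ=-0.33, a=-1.7): (4.479984, -10.504213, -0.803880, 18.880000)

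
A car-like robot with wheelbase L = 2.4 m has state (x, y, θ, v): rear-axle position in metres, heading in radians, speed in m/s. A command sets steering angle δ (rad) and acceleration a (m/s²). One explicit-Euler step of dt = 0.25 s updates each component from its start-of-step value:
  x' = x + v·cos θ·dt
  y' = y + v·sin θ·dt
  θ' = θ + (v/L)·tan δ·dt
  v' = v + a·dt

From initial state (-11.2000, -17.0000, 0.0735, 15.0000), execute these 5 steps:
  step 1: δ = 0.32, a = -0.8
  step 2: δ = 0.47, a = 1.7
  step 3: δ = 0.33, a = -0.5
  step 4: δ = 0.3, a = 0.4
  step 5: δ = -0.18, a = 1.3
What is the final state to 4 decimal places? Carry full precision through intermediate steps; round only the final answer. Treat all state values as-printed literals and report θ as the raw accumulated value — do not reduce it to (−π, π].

(-7.7417, -4.8238, 2.1161, 15.5250)

after step 1 (δ=0.32, a=-0.8): (-7.460125, -16.724623, 0.591296, 14.800000)
after step 2 (δ=0.47, a=1.7): (-4.388314, -14.662105, 1.374410, 15.225000)
after step 3 (δ=0.33, a=-0.5): (-3.645615, -10.929018, 1.917633, 15.100000)
after step 4 (δ=0.3, a=0.4): (-4.928830, -7.378809, 2.404193, 15.200000)
after step 5 (δ=-0.18, a=1.3): (-7.741665, -4.823821, 2.116075, 15.525000)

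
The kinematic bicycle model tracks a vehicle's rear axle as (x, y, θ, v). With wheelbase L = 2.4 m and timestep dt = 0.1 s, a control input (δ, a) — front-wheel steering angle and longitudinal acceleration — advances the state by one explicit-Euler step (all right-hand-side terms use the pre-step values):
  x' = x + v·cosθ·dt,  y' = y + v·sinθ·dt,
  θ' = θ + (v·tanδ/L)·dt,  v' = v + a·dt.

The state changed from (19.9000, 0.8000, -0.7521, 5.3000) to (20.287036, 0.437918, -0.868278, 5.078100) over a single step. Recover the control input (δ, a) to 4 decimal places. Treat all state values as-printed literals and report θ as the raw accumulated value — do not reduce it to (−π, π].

a = (v'−v)/dt = (-0.221900)/0.1 = -2.2190
Δθ = θ'−θ = -0.116178;  (v·dt/L) = 5.3000·0.1/2.4 = 0.220833
tan δ = Δθ·L/(v·dt) = -0.526089  →  δ = -0.4843

δ = -0.4843, a = -2.2190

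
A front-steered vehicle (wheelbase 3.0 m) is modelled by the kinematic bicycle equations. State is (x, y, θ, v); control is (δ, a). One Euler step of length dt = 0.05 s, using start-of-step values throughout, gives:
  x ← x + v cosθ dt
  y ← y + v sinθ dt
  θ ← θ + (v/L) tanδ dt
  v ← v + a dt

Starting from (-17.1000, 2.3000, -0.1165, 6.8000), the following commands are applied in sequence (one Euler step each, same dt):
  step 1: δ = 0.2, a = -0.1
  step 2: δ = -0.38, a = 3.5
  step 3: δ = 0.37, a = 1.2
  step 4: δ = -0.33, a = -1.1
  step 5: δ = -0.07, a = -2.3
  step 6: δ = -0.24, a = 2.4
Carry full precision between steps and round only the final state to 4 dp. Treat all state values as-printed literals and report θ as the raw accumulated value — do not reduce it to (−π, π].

(-15.0438, 2.0526, -0.1700, 6.9800)

after step 1 (δ=0.2, a=-0.1): (-16.762305, 2.260480, -0.093526, 6.795000)
after step 2 (δ=-0.38, a=3.5): (-16.424040, 2.228750, -0.138760, 6.970000)
after step 3 (δ=0.37, a=1.2): (-16.078889, 2.180548, -0.093703, 7.030000)
after step 4 (δ=-0.33, a=-1.1): (-15.728931, 2.147659, -0.133835, 6.975000)
after step 5 (δ=-0.07, a=-2.3): (-15.383300, 2.101123, -0.141986, 6.860000)
after step 6 (δ=-0.24, a=2.4): (-15.043752, 2.052586, -0.169966, 6.980000)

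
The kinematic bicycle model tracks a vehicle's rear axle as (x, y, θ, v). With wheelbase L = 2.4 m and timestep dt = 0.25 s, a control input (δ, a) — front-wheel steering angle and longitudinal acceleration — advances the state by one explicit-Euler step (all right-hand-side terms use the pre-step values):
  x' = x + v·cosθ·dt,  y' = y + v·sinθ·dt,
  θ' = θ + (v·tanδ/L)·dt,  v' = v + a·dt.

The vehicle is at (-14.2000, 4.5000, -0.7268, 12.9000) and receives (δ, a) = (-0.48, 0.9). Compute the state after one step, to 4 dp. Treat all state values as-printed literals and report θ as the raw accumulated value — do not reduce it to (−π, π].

(-11.7899, 2.3570, -1.4264, 13.1250)

x' = -14.2000 + 12.9000·cos(-0.7268)·0.25 = -11.7899
y' = 4.5000 + 12.9000·sin(-0.7268)·0.25 = 2.3570
θ' = -0.7268 + (12.9000/2.4)·tan(-0.48)·0.25 = -1.4264
v' = 12.9000 + 0.9000·0.25 = 13.1250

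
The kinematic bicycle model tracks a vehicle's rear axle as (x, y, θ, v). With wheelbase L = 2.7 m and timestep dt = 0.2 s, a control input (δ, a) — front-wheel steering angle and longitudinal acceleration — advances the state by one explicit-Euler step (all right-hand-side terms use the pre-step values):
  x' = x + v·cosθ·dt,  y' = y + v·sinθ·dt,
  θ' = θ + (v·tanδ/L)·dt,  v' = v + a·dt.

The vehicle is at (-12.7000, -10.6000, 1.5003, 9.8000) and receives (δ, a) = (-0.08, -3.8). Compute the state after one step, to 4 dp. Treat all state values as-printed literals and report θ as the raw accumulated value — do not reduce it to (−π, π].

x' = -12.7000 + 9.8000·cos(1.5003)·0.2 = -12.5619
y' = -10.6000 + 9.8000·sin(1.5003)·0.2 = -8.6449
θ' = 1.5003 + (9.8000/2.7)·tan(-0.08)·0.2 = 1.4421
v' = 9.8000 − 3.8000·0.2 = 9.0400

(-12.5619, -8.6449, 1.4421, 9.0400)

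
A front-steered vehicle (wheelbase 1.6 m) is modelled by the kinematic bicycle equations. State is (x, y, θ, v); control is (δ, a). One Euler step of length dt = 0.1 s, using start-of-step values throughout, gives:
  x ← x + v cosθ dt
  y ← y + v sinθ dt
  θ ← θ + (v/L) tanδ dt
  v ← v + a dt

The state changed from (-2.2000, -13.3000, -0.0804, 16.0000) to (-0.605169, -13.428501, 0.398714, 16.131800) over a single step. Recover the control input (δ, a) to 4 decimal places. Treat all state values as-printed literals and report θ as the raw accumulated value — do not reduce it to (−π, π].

a = (v'−v)/dt = (0.131800)/0.1 = 1.3180
Δθ = θ'−θ = 0.479114;  (v·dt/L) = 16.0000·0.1/1.6 = 1.000000
tan δ = Δθ·L/(v·dt) = 0.479114  →  δ = 0.4468

δ = 0.4468, a = 1.3180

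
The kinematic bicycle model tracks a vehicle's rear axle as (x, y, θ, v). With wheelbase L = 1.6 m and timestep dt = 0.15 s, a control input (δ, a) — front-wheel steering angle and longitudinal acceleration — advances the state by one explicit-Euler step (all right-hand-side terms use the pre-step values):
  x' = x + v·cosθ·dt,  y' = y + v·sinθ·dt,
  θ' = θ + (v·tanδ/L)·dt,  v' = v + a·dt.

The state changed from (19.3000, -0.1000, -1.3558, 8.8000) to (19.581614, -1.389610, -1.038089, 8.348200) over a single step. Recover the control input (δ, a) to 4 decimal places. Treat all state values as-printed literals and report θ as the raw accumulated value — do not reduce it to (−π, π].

δ = 0.3676, a = -3.0120

a = (v'−v)/dt = (-0.451800)/0.15 = -3.0120
Δθ = θ'−θ = 0.317711;  (v·dt/L) = 8.8000·0.15/1.6 = 0.825000
tan δ = Δθ·L/(v·dt) = 0.385104  →  δ = 0.3676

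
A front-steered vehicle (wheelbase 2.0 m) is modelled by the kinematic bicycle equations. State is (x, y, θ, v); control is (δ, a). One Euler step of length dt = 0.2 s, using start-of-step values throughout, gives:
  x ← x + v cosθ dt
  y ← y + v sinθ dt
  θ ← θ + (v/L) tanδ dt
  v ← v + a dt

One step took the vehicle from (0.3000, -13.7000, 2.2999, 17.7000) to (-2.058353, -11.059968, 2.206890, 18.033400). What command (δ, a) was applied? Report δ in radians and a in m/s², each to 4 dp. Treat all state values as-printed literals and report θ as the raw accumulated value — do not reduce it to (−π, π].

δ = -0.0525, a = 1.6670

a = (v'−v)/dt = (0.333400)/0.2 = 1.6670
Δθ = θ'−θ = -0.093010;  (v·dt/L) = 17.7000·0.2/2.0 = 1.770000
tan δ = Δθ·L/(v·dt) = -0.052548  →  δ = -0.0525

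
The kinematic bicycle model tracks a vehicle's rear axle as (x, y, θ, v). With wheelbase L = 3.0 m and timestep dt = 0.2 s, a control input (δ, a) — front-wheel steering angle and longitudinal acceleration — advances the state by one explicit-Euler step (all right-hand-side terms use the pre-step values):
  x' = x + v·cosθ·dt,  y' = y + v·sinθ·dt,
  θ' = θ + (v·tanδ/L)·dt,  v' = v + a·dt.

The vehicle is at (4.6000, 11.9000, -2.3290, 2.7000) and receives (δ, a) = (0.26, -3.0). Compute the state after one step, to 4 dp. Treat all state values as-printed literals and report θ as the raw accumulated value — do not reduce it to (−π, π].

(4.2287, 11.5079, -2.2811, 2.1000)

x' = 4.6000 + 2.7000·cos(-2.3290)·0.2 = 4.2287
y' = 11.9000 + 2.7000·sin(-2.3290)·0.2 = 11.5079
θ' = -2.3290 + (2.7000/3.0)·tan(0.26)·0.2 = -2.2811
v' = 2.7000 − 3.0000·0.2 = 2.1000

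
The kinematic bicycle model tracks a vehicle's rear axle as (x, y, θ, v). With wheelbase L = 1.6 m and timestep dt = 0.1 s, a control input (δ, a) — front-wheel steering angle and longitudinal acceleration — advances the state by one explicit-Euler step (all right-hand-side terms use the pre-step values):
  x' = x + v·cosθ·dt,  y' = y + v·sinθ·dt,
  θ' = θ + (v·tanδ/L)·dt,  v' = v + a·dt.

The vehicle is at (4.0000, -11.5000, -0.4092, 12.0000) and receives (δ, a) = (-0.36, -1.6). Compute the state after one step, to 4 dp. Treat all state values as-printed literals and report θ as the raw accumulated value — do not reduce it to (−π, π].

(5.1009, -11.9775, -0.6915, 11.8400)

x' = 4.0000 + 12.0000·cos(-0.4092)·0.1 = 5.1009
y' = -11.5000 + 12.0000·sin(-0.4092)·0.1 = -11.9775
θ' = -0.4092 + (12.0000/1.6)·tan(-0.36)·0.1 = -0.6915
v' = 12.0000 − 1.6000·0.1 = 11.8400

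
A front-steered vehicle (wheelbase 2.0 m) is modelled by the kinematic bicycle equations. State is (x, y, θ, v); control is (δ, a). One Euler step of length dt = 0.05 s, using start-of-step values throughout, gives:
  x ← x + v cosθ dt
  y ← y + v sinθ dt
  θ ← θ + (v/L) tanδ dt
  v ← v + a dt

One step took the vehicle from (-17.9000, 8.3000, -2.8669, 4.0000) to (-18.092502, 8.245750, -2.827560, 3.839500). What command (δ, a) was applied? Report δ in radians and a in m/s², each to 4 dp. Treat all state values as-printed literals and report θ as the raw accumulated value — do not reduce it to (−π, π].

a = (v'−v)/dt = (-0.160500)/0.05 = -3.2100
Δθ = θ'−θ = 0.039340;  (v·dt/L) = 4.0000·0.05/2.0 = 0.100000
tan δ = Δθ·L/(v·dt) = 0.393400  →  δ = 0.3748

δ = 0.3748, a = -3.2100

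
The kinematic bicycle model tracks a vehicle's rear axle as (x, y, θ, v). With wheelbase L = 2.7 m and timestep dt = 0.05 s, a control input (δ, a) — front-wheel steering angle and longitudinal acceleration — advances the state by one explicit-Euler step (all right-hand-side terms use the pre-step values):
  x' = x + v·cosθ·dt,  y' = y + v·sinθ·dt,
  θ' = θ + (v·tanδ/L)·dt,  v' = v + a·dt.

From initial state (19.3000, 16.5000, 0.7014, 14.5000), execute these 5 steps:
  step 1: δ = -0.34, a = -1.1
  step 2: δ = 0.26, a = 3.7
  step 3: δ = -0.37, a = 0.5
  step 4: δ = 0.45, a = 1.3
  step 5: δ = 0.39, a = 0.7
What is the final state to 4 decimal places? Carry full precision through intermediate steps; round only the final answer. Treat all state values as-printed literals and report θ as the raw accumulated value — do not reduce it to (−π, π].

after step 1 (δ=-0.34, a=-1.1): (19.853856, 16.967834, 0.606415, 14.445000)
after step 2 (δ=0.26, a=3.7): (20.447326, 17.379462, 0.677576, 14.630000)
after step 3 (δ=-0.37, a=0.5): (21.017234, 17.838044, 0.572494, 14.655000)
after step 4 (δ=0.45, a=1.3): (21.633149, 18.234997, 0.703589, 14.720000)
after step 5 (δ=0.39, a=0.7): (22.194367, 18.711158, 0.815640, 14.755000)

(22.1944, 18.7112, 0.8156, 14.7550)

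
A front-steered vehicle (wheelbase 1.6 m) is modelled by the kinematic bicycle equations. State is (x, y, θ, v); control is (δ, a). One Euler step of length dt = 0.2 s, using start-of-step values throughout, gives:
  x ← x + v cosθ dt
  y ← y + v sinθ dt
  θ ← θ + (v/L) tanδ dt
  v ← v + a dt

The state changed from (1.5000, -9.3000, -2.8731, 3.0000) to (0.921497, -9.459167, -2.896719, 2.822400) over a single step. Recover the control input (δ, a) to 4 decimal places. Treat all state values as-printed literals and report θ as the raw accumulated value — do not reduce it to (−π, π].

a = (v'−v)/dt = (-0.177600)/0.2 = -0.8880
Δθ = θ'−θ = -0.023619;  (v·dt/L) = 3.0000·0.2/1.6 = 0.375000
tan δ = Δθ·L/(v·dt) = -0.062984  →  δ = -0.0629

δ = -0.0629, a = -0.8880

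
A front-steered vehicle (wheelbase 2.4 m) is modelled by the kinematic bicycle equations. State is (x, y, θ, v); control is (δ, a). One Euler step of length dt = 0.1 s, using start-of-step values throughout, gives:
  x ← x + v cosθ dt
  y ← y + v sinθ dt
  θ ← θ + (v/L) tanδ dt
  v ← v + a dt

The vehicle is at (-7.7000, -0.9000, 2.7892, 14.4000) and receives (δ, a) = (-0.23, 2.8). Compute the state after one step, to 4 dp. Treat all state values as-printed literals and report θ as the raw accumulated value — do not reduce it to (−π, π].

(-9.0515, -0.4030, 2.6487, 14.6800)

x' = -7.7000 + 14.4000·cos(2.7892)·0.1 = -9.0515
y' = -0.9000 + 14.4000·sin(2.7892)·0.1 = -0.4030
θ' = 2.7892 + (14.4000/2.4)·tan(-0.23)·0.1 = 2.6487
v' = 14.4000 + 2.8000·0.1 = 14.6800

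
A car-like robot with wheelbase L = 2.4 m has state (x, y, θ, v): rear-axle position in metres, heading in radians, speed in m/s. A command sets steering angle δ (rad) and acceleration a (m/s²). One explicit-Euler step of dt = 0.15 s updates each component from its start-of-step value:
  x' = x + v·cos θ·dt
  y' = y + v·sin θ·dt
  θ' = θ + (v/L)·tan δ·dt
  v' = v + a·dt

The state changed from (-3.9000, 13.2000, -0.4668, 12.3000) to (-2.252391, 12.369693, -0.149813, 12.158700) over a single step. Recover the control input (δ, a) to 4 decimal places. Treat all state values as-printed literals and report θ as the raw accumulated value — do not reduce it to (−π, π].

a = (v'−v)/dt = (-0.141300)/0.15 = -0.9420
Δθ = θ'−θ = 0.316987;  (v·dt/L) = 12.3000·0.15/2.4 = 0.768750
tan δ = Δθ·L/(v·dt) = 0.412341  →  δ = 0.3911

δ = 0.3911, a = -0.9420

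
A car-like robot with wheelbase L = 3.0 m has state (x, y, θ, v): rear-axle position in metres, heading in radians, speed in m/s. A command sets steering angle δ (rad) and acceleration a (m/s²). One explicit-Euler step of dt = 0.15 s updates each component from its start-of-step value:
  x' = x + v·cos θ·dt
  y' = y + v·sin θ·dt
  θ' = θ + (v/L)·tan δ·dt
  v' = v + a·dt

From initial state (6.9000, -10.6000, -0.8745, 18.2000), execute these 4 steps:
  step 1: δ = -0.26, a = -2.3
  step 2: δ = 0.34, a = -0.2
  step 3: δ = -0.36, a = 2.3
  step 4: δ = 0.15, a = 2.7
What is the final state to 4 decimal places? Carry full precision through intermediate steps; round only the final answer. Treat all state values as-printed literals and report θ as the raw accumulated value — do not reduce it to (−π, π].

after step 1 (δ=-0.26, a=-2.3): (8.650969, -12.694519, -1.116580, 17.855000)
after step 2 (δ=0.34, a=-0.2): (9.826074, -15.101207, -0.800781, 17.825000)
after step 3 (δ=-0.36, a=2.3): (11.687395, -17.020692, -1.136250, 18.170000)
after step 4 (δ=0.15, a=2.7): (12.834828, -19.492888, -0.998944, 18.575000)

(12.8348, -19.4929, -0.9989, 18.5750)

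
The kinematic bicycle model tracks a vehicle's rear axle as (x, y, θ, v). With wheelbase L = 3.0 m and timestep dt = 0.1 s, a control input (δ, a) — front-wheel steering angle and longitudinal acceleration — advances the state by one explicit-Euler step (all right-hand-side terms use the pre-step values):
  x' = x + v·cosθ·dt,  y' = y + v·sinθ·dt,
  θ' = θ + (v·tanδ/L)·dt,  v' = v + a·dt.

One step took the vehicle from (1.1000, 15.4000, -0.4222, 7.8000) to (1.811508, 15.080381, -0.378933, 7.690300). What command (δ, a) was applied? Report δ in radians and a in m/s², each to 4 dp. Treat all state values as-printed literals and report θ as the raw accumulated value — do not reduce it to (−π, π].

δ = 0.1649, a = -1.0970

a = (v'−v)/dt = (-0.109700)/0.1 = -1.0970
Δθ = θ'−θ = 0.043267;  (v·dt/L) = 7.8000·0.1/3.0 = 0.260000
tan δ = Δθ·L/(v·dt) = 0.166412  →  δ = 0.1649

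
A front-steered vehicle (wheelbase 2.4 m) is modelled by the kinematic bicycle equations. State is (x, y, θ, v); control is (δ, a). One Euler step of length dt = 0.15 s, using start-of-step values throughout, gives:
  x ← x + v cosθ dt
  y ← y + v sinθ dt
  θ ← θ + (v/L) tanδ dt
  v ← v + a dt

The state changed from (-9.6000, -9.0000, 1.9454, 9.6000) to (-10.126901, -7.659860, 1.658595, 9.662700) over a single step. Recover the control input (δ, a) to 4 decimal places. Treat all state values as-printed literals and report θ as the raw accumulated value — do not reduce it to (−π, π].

a = (v'−v)/dt = (0.062700)/0.15 = 0.4180
Δθ = θ'−θ = -0.286805;  (v·dt/L) = 9.6000·0.15/2.4 = 0.600000
tan δ = Δθ·L/(v·dt) = -0.478008  →  δ = -0.4459

δ = -0.4459, a = 0.4180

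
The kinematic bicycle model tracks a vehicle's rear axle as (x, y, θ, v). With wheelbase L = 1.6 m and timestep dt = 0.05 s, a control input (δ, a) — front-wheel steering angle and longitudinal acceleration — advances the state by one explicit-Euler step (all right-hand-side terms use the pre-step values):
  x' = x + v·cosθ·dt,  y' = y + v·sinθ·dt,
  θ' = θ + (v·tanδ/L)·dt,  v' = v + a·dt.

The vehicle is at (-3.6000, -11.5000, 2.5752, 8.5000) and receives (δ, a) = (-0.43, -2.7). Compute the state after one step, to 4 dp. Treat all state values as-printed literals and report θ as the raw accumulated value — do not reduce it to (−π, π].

(-3.9586, -11.2719, 2.4534, 8.3650)

x' = -3.6000 + 8.5000·cos(2.5752)·0.05 = -3.9586
y' = -11.5000 + 8.5000·sin(2.5752)·0.05 = -11.2719
θ' = 2.5752 + (8.5000/1.6)·tan(-0.43)·0.05 = 2.4534
v' = 8.5000 − 2.7000·0.05 = 8.3650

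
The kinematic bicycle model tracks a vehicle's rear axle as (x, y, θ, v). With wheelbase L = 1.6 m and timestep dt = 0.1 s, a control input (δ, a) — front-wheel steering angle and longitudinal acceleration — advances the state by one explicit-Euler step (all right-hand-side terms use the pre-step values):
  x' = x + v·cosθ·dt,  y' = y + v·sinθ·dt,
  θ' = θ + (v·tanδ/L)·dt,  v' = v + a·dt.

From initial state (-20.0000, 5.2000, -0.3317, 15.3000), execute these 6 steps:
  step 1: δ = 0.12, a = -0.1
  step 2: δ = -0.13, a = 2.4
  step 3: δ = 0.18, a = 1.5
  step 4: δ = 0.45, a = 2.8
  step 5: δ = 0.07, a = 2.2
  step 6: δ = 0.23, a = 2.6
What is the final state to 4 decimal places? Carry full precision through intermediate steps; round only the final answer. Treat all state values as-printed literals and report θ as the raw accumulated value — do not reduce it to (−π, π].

(-11.0259, 4.6795, 0.6154, 16.4400)

after step 1 (δ=0.12, a=-0.1): (-18.553400, 4.701754, -0.216396, 15.290000)
after step 2 (δ=-0.13, a=2.4): (-17.060060, 4.373461, -0.341332, 15.530000)
after step 3 (δ=0.18, a=1.5): (-15.596653, 3.853606, -0.164708, 15.680000)
after step 4 (δ=0.45, a=2.8): (-14.049874, 3.596510, 0.308686, 15.960000)
after step 5 (δ=0.07, a=2.2): (-12.529311, 4.081387, 0.378626, 16.180000)
after step 6 (δ=0.23, a=2.6): (-11.025908, 4.679470, 0.615403, 16.440000)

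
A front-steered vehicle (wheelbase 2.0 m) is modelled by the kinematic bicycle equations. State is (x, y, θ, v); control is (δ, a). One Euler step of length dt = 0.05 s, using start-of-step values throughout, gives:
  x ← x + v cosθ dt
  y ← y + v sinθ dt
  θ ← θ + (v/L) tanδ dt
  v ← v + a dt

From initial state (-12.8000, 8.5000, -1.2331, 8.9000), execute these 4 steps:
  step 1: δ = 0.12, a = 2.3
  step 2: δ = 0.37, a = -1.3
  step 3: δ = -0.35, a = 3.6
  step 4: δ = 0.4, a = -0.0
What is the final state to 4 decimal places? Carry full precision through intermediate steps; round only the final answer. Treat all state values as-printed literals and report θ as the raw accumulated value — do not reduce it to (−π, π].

after step 1 (δ=0.12, a=2.3): (-12.652565, 8.080133, -1.206271, 9.015000)
after step 2 (δ=0.37, a=-1.3): (-12.491870, 7.659001, -1.118856, 8.950000)
after step 3 (δ=-0.35, a=3.6): (-12.296442, 7.256429, -1.200532, 9.130000)
after step 4 (δ=0.4, a=-0.0): (-12.131252, 6.830865, -1.104029, 9.130000)

(-12.1313, 6.8309, -1.1040, 9.1300)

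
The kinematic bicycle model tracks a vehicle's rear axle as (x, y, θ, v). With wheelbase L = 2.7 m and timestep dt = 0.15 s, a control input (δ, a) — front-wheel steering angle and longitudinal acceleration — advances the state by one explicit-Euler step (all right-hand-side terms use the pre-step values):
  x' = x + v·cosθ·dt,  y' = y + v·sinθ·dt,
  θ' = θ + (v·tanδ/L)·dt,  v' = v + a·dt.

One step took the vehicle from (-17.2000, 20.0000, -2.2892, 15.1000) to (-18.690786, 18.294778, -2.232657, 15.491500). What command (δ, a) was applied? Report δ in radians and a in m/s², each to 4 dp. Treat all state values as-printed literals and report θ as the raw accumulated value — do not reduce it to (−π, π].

δ = 0.0673, a = 2.6100

a = (v'−v)/dt = (0.391500)/0.15 = 2.6100
Δθ = θ'−θ = 0.056543;  (v·dt/L) = 15.1000·0.15/2.7 = 0.838889
tan δ = Δθ·L/(v·dt) = 0.067402  →  δ = 0.0673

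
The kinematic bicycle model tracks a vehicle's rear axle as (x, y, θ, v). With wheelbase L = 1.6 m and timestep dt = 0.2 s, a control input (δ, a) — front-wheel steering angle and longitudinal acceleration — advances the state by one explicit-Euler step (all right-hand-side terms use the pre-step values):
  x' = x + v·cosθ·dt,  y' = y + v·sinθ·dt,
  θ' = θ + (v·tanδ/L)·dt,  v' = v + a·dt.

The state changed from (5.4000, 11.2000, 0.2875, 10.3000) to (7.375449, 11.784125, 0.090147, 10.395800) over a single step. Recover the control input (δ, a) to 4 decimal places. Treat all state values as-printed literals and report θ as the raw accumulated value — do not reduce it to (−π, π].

δ = -0.1521, a = 0.4790

a = (v'−v)/dt = (0.095800)/0.2 = 0.4790
Δθ = θ'−θ = -0.197353;  (v·dt/L) = 10.3000·0.2/1.6 = 1.287500
tan δ = Δθ·L/(v·dt) = -0.153284  →  δ = -0.1521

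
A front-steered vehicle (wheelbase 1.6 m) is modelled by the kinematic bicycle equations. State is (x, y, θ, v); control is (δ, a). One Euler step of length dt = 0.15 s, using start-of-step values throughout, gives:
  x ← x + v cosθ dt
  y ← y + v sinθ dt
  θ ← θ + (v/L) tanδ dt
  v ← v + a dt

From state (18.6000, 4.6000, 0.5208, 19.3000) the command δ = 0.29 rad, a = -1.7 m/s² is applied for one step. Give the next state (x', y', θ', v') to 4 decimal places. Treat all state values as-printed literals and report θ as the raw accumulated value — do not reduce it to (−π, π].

x' = 18.6000 + 19.3000·cos(0.5208)·0.15 = 21.1112
y' = 4.6000 + 19.3000·sin(0.5208)·0.15 = 6.0405
θ' = 0.5208 + (19.3000/1.6)·tan(0.29)·0.15 = 1.0607
v' = 19.3000 − 1.7000·0.15 = 19.0450

(21.1112, 6.0405, 1.0607, 19.0450)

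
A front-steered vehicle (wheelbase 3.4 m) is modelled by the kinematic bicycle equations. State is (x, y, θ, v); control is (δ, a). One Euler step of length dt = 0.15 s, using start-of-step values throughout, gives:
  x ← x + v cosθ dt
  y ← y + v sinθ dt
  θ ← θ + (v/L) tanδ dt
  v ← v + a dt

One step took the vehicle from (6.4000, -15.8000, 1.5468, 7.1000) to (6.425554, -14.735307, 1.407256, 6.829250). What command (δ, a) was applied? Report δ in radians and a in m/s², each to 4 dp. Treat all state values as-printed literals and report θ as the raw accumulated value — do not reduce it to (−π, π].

δ = -0.4191, a = -1.8050

a = (v'−v)/dt = (-0.270750)/0.15 = -1.8050
Δθ = θ'−θ = -0.139544;  (v·dt/L) = 7.1000·0.15/3.4 = 0.313235
tan δ = Δθ·L/(v·dt) = -0.445493  →  δ = -0.4191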